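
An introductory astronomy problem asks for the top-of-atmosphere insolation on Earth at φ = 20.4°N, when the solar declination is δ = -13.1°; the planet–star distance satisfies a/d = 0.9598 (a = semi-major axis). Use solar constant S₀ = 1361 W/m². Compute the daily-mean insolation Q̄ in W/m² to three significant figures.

cos H₀ = −tan(+20.4°) tan(-13.100°) = 0.0865, H₀ = 1.4841 rad.
Bracket: H₀ sin φ sin δ + cos φ cos δ sin H₀ = 1.4841×0.34857×-0.22665 + 0.93728×0.97398×0.99625 = -0.117249 + 0.909469 = 0.792220.
Inverse-square distance factor (a/d)² = 0.9598² = 0.921216.
Q̄ = (S₀/π) × 0.921216 × [bracket] = (1361/π) × 0.921216 × 0.792220 = 316.2 W/m².

Q̄ ≈ 316 W/m²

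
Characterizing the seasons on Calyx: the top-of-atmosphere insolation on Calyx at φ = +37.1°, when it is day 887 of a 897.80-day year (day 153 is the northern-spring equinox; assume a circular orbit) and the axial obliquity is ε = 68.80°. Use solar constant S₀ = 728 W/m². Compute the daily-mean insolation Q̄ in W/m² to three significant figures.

Q̄ ≈ 0.00 W/m²

Solar longitude: λ_s = 360° × (887 − 153)/897.80 = 294.319°.
sin δ = sin 68.80° × sin 294.319° = -0.84959, so δ = -58.167°.
cos H₀ = −tan(+37.1°) tan(-58.167°) = 1.2182 ≥ 1 ⇒ polar night, H₀ = 0 and Q̄ = 0.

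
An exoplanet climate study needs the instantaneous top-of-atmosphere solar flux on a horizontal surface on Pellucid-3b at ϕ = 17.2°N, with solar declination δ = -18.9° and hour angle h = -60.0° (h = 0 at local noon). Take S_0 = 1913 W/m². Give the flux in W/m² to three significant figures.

681 W/m²

cos θ_z = sin ϕ sin δ + cos ϕ cos δ cos h = -0.095785 + 0.451887 = 0.356102.
Flux = S_0 · cos θ_z = 1913 × 0.356102 = 681.2 W/m².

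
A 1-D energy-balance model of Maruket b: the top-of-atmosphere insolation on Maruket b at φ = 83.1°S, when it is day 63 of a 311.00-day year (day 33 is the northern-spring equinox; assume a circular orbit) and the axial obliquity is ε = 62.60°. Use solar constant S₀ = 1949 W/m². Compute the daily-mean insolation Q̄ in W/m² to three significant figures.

Q̄ ≈ 0.00 W/m²

Solar longitude: λ_s = 360° × (63 − 33)/311.00 = 34.727°.
sin δ = sin 62.60° × sin 34.727° = 0.50576, so δ = +30.381°.
cos H₀ = −tan(-83.1°) tan(+30.381°) = 4.8446 ≥ 1 ⇒ polar night, H₀ = 0 and Q̄ = 0.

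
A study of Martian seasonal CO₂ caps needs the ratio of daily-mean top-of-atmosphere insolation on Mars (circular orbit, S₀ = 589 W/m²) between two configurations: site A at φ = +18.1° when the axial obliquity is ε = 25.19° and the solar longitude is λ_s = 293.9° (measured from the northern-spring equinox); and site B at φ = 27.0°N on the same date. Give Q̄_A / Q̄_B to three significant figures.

— Configuration A (φ=+18.1°):
Solar declination: sin δ = sin ε · sin λ_s = sin 25.19° × sin 293.9° = -0.38913, so δ = -22.900°.
cos H₀ = −tan(+18.1°) tan(-22.900°) = 0.1381, H₀ = 1.4323 rad.
Bracket: H₀ sin φ sin δ + cos φ cos δ sin H₀ = 1.4323×0.31068×-0.38913 + 0.95052×0.92118×0.99042 = -0.173158 + 0.867212 = 0.694054.
Q̄ = (S₀/π) × [bracket] = (589/π) × 0.694054 = 130.12 W/m².
— Configuration B (φ=+27.0°):
cos H₀ = −tan(+27.0°) tan(-22.900°) = 0.2152, H₀ = 1.3539 rad.
Bracket: H₀ sin φ sin δ + cos φ cos δ sin H₀ = 1.3539×0.45399×-0.38913 + 0.89101×0.92118×0.97656 = -0.239182 + 0.801541 = 0.562359.
Q̄ = (S₀/π) × [bracket] = (589/π) × 0.562359 = 105.43 W/m².
Ratio Q̄_A / Q̄_B = 130.12 / 105.43 = 1.234.

Q̄_A / Q̄_B ≈ 1.23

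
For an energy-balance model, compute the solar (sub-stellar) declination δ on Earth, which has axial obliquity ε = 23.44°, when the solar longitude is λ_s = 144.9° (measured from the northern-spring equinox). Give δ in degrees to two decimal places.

sin δ = sin ε · sin λ_s = sin 23.44° × sin 144.9° = 0.228730.
δ = arcsin(0.228730) = +13.22°.

δ = +13.22°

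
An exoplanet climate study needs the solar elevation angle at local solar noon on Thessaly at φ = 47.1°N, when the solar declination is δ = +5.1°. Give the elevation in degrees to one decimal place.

48.0°

At local noon the hour angle is zero, so the zenith angle equals |φ − δ| = |+47.1° − (+5.100°)| = 42.000°.
Elevation = 90° − 42.000° = 48.0°.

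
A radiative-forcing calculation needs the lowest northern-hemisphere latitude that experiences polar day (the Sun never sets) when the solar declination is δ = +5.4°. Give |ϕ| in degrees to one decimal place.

|ϕ| = 84.6°

Polar day requires cos h₀ = −tan ϕ tan δ ≤ −1, i.e. tan ϕ tan δ ≥ 1.
The boundary is |tan ϕ| · |tan δ| = 1, so |ϕ| = 90° − |δ| = 90° − 5.4° = 84.6° in the northern hemisphere.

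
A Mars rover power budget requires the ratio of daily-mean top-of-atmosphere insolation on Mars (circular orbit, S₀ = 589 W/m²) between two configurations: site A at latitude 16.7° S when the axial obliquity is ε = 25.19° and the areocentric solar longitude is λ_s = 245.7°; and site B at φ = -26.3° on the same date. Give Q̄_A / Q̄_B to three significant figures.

Q̄_A / Q̄_B ≈ 0.956

— Configuration A (φ=-16.7°):
sin δ = sin 25.19° × sin 245.7° = -0.38791, so δ = -22.825°.
cos H₀ = −tan(-16.7°) tan(-22.825°) = -0.1263, H₀ = 1.6974 rad.
Bracket: H₀ sin φ sin δ + cos φ cos δ sin H₀ = 1.6974×-0.28736×-0.38791 + 0.95782×0.92170×0.99200 = 0.189209 + 0.875760 = 1.064969.
Q̄ = (S₀/π) × [bracket] = (589/π) × 1.064969 = 199.67 W/m².
— Configuration B (φ=-26.3°):
cos H₀ = −tan(-26.3°) tan(-22.825°) = -0.2080, H₀ = 1.7803 rad.
Bracket: H₀ sin φ sin δ + cos φ cos δ sin H₀ = 1.7803×-0.44307×-0.38791 + 0.89649×0.92170×0.97813 = 0.305982 + 0.808224 = 1.114206.
Q̄ = (S₀/π) × [bracket] = (589/π) × 1.114206 = 208.90 W/m².
Ratio Q̄_A / Q̄_B = 199.67 / 208.90 = 0.9558.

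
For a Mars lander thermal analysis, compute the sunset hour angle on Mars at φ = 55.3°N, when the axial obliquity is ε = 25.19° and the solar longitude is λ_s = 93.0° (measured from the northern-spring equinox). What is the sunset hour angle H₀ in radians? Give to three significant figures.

H₀ = 2.32 rad

Solar declination: sin δ = sin ε · sin λ_s = sin 25.19° × sin 93.0° = 0.42504, so δ = +25.153°.
cos H₀ = −tan φ · tan δ = −tan(+55.3°) × tan(+25.153°) = -0.6781, so H₀ = 2.3160 rad = 132.70°.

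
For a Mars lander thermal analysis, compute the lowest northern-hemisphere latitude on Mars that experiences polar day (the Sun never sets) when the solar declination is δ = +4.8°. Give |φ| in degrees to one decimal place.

Polar day requires cos H₀ = −tan φ tan δ ≤ −1, i.e. tan φ tan δ ≥ 1.
The boundary is |tan φ| · |tan δ| = 1, so |φ| = 90° − |δ| = 90° − 4.8° = 85.2° in the northern hemisphere.

|φ| = 85.2°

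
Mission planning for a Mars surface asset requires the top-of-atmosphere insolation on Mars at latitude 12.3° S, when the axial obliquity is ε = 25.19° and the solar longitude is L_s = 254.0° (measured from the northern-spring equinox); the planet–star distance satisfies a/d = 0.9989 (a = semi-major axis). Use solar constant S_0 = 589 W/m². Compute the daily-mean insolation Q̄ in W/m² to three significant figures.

Solar declination: sin δ = sin ε · sin L_s = sin 25.19° × sin 254.0° = -0.40913, so δ = -24.150°.
cos h₀ = −tan(-12.3°) tan(-24.150°) = -0.0978, h₀ = 1.6687 rad.
Bracket: h₀ sin ϕ sin δ + cos ϕ cos δ sin h₀ = 1.6687×-0.21303×-0.40913 + 0.97705×0.91247×0.99521 = 0.145439 + 0.887258 = 1.032697.
Inverse-square distance factor (a/d)² = 0.9989² = 0.997801.
Q̄ = (S_0/π) × 0.997801 × [bracket] = (589/π) × 0.997801 × 1.032697 = 193.2 W/m².

Q̄ ≈ 193 W/m²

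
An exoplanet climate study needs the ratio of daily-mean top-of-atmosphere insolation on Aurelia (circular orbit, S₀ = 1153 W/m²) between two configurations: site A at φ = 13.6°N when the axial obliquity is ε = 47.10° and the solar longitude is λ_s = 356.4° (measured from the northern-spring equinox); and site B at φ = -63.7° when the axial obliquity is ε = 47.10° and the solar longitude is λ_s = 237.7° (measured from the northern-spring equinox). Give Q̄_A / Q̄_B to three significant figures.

— Configuration A (φ=+13.6°):
Solar declination: sin δ = sin ε · sin λ_s = sin 47.10° × sin 356.4° = -0.04600, so δ = -2.636°.
cos H₀ = −tan(+13.6°) tan(-2.636°) = 0.0111, H₀ = 1.5597 rad.
Bracket: H₀ sin φ sin δ + cos φ cos δ sin H₀ = 1.5597×0.23514×-0.04600 + 0.97196×0.99894×0.99994 = -0.016870 + 0.970871 = 0.954001.
Q̄ = (S₀/π) × [bracket] = (1153/π) × 0.954001 = 350.13 W/m².
— Configuration B (φ=-63.7°):
Solar declination: sin δ = sin ε · sin λ_s = sin 47.10° × sin 237.7° = -0.61919, so δ = -38.257°.
cos H₀ = −tan(-63.7°) tan(-38.257°) = -1.5955 ≤ −1 ⇒ polar day, H₀ = π.
Bracket: H₀ sin φ sin δ + cos φ cos δ sin H₀ = 3.1416×-0.89649×-0.61919 + 0.44307×0.78524×0.00000 = 1.743895 + 0.000000 = 1.743895.
Q̄ = (S₀/π) × [bracket] = (1153/π) × 1.743895 = 640.03 W/m².
Ratio Q̄_A / Q̄_B = 350.13 / 640.03 = 0.5471.

Q̄_A / Q̄_B ≈ 0.547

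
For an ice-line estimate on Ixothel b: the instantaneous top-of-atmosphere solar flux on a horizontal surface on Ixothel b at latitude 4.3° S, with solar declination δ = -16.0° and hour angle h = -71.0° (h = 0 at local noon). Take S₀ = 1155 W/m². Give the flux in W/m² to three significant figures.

cos θ_z = sin φ sin δ + cos φ cos δ cos h = 0.020667 + 0.312075 = 0.332742.
Flux = S₀ · cos θ_z = 1155 × 0.332742 = 384.3 W/m².

384 W/m²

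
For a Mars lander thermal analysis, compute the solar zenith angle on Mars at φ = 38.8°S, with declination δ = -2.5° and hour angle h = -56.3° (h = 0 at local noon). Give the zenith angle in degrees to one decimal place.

cos θ_z = sin φ sin δ + cos φ cos δ cos h = 0.027332 + 0.432000 = 0.459332.
θ_z = arccos(0.459332) = 62.7°.

θ_z = 62.7°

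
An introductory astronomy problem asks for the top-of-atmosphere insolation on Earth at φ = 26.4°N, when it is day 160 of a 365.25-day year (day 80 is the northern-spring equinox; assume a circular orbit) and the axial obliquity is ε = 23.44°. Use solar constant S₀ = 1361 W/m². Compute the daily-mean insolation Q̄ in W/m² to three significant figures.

Q̄ ≈ 483 W/m²

Solar longitude: λ_s = 360° × (160 − 80)/365.25 = 78.850°.
sin δ = sin 23.44° × sin 78.850° = 0.39028, so δ = +22.972°.
cos H₀ = −tan(+26.4°) tan(+22.972°) = -0.2104, H₀ = 1.7828 rad.
Bracket: H₀ sin φ sin δ + cos φ cos δ sin H₀ = 1.7828×0.44464×0.39028 + 0.89571×0.92070×0.97761 = 0.309377 + 0.806216 = 1.115593.
Q̄ = (S₀/π) × [bracket] = (1361/π) × 1.115593 = 483.3 W/m².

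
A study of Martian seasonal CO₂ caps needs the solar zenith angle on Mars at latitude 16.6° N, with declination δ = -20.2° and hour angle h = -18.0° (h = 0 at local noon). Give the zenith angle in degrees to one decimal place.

θ_z = 40.8°

cos θ_z = sin ϕ sin δ + cos ϕ cos δ cos h = -0.098648 + 0.855360 = 0.756712.
θ_z = arccos(0.756712) = 40.8°.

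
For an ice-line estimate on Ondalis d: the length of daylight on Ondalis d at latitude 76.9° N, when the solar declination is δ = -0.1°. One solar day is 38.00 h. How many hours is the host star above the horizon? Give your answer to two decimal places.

cos h₀ = −tan ϕ · tan δ = −tan(+76.9°) × tan(-0.100°) = 0.0075, so h₀ = 1.5633 rad = 89.57°.
Daylight = 2h₀/(2π) × 38.00 h = (1.5633/π) × 38.00 = 18.91 h.

18.91 h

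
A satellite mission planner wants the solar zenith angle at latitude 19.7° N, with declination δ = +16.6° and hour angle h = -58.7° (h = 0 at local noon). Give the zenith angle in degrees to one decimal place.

θ_z = 55.6°

cos θ_z = sin φ sin δ + cos φ cos δ cos h = 0.096304 + 0.468727 = 0.565031.
θ_z = arccos(0.565031) = 55.6°.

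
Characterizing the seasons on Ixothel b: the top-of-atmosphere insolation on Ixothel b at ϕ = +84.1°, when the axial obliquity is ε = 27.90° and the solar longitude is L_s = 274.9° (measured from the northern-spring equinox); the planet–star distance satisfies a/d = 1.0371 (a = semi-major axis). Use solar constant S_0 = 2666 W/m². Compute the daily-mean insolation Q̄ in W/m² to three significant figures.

Solar declination: sin δ = sin ε · sin L_s = sin 27.90° × sin 274.9° = -0.46622, so δ = -27.789°.
cos h₀ = −tan(+84.1°) tan(-27.789°) = 5.0997 ≥ 1 ⇒ polar night, h₀ = 0 and Q̄ = 0.
Inverse-square distance factor (a/d)² = 1.0371² = 1.075576.

Q̄ ≈ 0.00 W/m²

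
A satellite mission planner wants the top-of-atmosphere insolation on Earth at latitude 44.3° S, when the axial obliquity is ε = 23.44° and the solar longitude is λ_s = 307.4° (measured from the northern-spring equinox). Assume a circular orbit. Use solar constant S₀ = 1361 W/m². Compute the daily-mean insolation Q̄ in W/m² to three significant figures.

Q̄ ≈ 460 W/m²

Solar declination: sin δ = sin ε · sin λ_s = sin 23.44° × sin 307.4° = -0.31601, so δ = -18.422°.
cos H₀ = −tan(-44.3°) tan(-18.422°) = -0.3250, H₀ = 1.9018 rad.
Bracket: H₀ sin φ sin δ + cos φ cos δ sin H₀ = 1.9018×-0.69842×-0.31601 + 0.71569×0.94876×0.94570 = 0.419742 + 0.642147 = 1.061889.
Q̄ = (S₀/π) × [bracket] = (1361/π) × 1.061889 = 460.0 W/m².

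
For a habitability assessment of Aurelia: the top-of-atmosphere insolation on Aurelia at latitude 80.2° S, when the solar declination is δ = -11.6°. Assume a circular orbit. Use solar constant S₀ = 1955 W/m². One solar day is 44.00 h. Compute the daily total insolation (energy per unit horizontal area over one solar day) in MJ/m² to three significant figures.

61.4 MJ/m²

cos H₀ = −tan(-80.2°) tan(-11.600°) = -1.1884 ≤ −1 ⇒ polar day, H₀ = π.
Bracket: H₀ sin φ sin δ + cos φ cos δ sin H₀ = 3.1416×-0.98541×-0.20108 + 0.17021×0.97958×0.00000 = 0.622496 + 0.000000 = 0.622496.
Q̄ = (S₀/π) × [bracket] = (1955/π) × 0.622496 = 387.38 W/m².
Daily total = Q̄ × 44.00 h × 3600 s/h = 387.38 × 44.00 × 3600 / 10⁶ = 61.36 MJ/m².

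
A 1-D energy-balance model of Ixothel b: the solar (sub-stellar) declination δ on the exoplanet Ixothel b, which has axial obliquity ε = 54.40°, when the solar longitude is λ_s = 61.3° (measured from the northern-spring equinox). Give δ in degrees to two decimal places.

δ = +45.50°

sin δ = sin ε · sin λ_s = sin 54.40° × sin 61.3° = 0.713208.
δ = arcsin(0.713208) = +45.50°.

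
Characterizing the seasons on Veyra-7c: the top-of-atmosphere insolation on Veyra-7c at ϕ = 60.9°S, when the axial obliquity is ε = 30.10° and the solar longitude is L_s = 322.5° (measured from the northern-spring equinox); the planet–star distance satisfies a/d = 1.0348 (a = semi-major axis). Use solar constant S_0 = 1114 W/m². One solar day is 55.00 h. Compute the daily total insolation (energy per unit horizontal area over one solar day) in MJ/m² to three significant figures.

72.3 MJ/m²

Solar declination: sin δ = sin ε · sin L_s = sin 30.10° × sin 322.5° = -0.30530, so δ = -17.776°.
cos h₀ = −tan(-60.9°) tan(-17.776°) = -0.5760, h₀ = 2.1846 rad.
Bracket: h₀ sin ϕ sin δ + cos ϕ cos δ sin h₀ = 2.1846×-0.87377×-0.30530 + 0.48634×0.95226×0.81744 = 0.582768 + 0.378575 = 0.961343.
Inverse-square distance factor (a/d)² = 1.0348² = 1.070811.
Q̄ = (S_0/π) × 1.070811 × [bracket] = (1114/π) × 1.070811 × 0.961343 = 365.03 W/m².
Daily total = Q̄ × 55.00 h × 3600 s/h = 365.03 × 55.00 × 3600 / 10⁶ = 72.28 MJ/m².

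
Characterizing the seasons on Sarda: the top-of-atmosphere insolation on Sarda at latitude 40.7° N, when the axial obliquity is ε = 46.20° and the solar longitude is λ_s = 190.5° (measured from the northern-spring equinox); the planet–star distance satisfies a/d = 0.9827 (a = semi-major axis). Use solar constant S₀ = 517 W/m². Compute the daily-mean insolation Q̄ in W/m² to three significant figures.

Solar declination: sin δ = sin ε · sin λ_s = sin 46.20° × sin 190.5° = -0.13153, so δ = -7.558°.
cos H₀ = −tan(+40.7°) tan(-7.558°) = 0.1141, H₀ = 1.4564 rad.
Bracket: H₀ sin φ sin δ + cos φ cos δ sin H₀ = 1.4564×0.65210×-0.13153 + 0.75813×0.99131×0.99347 = -0.124916 + 0.746634 = 0.621718.
Inverse-square distance factor (a/d)² = 0.9827² = 0.965699.
Q̄ = (S₀/π) × 0.965699 × [bracket] = (517/π) × 0.965699 × 0.621718 = 98.80 W/m².

Q̄ ≈ 98.8 W/m²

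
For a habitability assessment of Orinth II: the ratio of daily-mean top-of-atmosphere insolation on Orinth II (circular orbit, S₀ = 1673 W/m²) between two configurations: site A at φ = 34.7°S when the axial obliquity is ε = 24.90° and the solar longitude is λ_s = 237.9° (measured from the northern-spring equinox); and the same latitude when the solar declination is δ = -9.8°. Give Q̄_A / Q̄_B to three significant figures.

Q̄_A / Q̄_B ≈ 1.15

— Configuration A (φ=-34.7°):
Solar declination: sin δ = sin ε · sin λ_s = sin 24.90° × sin 237.9° = -0.35667, so δ = -20.896°.
cos H₀ = −tan(-34.7°) tan(-20.896°) = -0.2644, H₀ = 1.8383 rad.
Bracket: H₀ sin φ sin δ + cos φ cos δ sin H₀ = 1.8383×-0.56928×-0.35667 + 0.82214×0.93423×0.96443 = 0.373258 + 0.740748 = 1.114006.
Q̄ = (S₀/π) × [bracket] = (1673/π) × 1.114006 = 593.24 W/m².
— Configuration B (φ=-34.7°):
cos H₀ = −tan(-34.7°) tan(-9.800°) = -0.1196, H₀ = 1.6907 rad.
Bracket: H₀ sin φ sin δ + cos φ cos δ sin H₀ = 1.6907×-0.56928×-0.17021 + 0.82214×0.98541×0.99282 = 0.163824 + 0.804328 = 0.968152.
Q̄ = (S₀/π) × [bracket] = (1673/π) × 0.968152 = 515.57 W/m².
Ratio Q̄_A / Q̄_B = 593.24 / 515.57 = 1.151.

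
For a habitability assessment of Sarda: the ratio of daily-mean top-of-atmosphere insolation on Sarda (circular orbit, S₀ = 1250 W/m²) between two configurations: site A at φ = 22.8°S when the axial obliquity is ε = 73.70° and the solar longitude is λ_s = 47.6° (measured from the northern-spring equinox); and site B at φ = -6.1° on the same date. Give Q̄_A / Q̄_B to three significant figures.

Q̄_A / Q̄_B ≈ 0.473

— Configuration A (φ=-22.8°):
Solar declination: sin δ = sin ε · sin λ_s = sin 73.70° × sin 47.6° = 0.70877, so δ = +45.135°.
cos H₀ = −tan(-22.8°) tan(+45.135°) = 0.4223, H₀ = 1.1348 rad.
Bracket: H₀ sin φ sin δ + cos φ cos δ sin H₀ = 1.1348×-0.38752×0.70877 + 0.92186×0.70544×0.90643 = -0.311687 + 0.589467 = 0.277780.
Q̄ = (S₀/π) × [bracket] = (1250/π) × 0.277780 = 110.53 W/m².
— Configuration B (φ=-6.1°):
cos H₀ = −tan(-6.1°) tan(+45.135°) = 0.1074, H₀ = 1.4632 rad.
Bracket: H₀ sin φ sin δ + cos φ cos δ sin H₀ = 1.4632×-0.10626×0.70877 + 0.99434×0.70544×0.99422 = -0.110199 + 0.697393 = 0.587194.
Q̄ = (S₀/π) × [bracket] = (1250/π) × 0.587194 = 233.64 W/m².
Ratio Q̄_A / Q̄_B = 110.53 / 233.64 = 0.4731.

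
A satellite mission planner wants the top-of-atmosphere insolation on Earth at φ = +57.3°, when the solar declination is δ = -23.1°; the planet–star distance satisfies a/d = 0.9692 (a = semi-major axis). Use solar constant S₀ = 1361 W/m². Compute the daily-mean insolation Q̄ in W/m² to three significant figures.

Q̄ ≈ 37.7 W/m²

cos H₀ = −tan(+57.3°) tan(-23.100°) = 0.6644, H₀ = 0.8441 rad.
Bracket: H₀ sin φ sin δ + cos φ cos δ sin H₀ = 0.8441×0.84151×-0.39234 + 0.54024×0.91982×0.74738 = -0.278686 + 0.371391 = 0.092705.
Inverse-square distance factor (a/d)² = 0.9692² = 0.939349.
Q̄ = (S₀/π) × 0.939349 × [bracket] = (1361/π) × 0.939349 × 0.092705 = 37.73 W/m².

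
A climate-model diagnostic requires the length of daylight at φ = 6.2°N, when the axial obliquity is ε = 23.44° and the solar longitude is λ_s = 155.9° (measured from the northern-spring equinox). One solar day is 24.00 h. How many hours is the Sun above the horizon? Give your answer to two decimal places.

12.14 h

Solar declination: sin δ = sin ε · sin λ_s = sin 23.44° × sin 155.9° = 0.16243, so δ = +9.348°.
cos H₀ = −tan φ · tan δ = −tan(+6.2°) × tan(+9.348°) = -0.0179, so H₀ = 1.5887 rad = 91.02°.
Daylight = 2H₀/(2π) × 24.00 h = (1.5887/π) × 24.00 = 12.14 h.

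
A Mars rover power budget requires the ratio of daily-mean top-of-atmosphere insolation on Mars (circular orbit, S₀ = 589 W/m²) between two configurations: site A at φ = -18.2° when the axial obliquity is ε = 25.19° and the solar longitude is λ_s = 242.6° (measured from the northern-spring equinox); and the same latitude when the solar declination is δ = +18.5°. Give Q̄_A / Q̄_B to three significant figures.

Q̄_A / Q̄_B ≈ 1.43

— Configuration A (φ=-18.2°):
Solar declination: sin δ = sin ε · sin λ_s = sin 25.19° × sin 242.6° = -0.37787, so δ = -22.202°.
cos H₀ = −tan(-18.2°) tan(-22.202°) = -0.1342, H₀ = 1.7054 rad.
Bracket: H₀ sin φ sin δ + cos φ cos δ sin H₀ = 1.7054×-0.31233×-0.37787 + 0.94997×0.92586×0.99096 = 0.201272 + 0.871588 = 1.072860.
Q̄ = (S₀/π) × [bracket] = (589/π) × 1.072860 = 201.14 W/m².
— Configuration B (φ=-18.2°):
cos H₀ = −tan(-18.2°) tan(+18.500°) = 0.1100, H₀ = 1.4606 rad.
Bracket: H₀ sin φ sin δ + cos φ cos δ sin H₀ = 1.4606×-0.31233×0.31730 + 0.94997×0.94832×0.99393 = -0.144749 + 0.895407 = 0.750658.
Q̄ = (S₀/π) × [bracket] = (589/π) × 0.750658 = 140.74 W/m².
Ratio Q̄_A / Q̄_B = 201.14 / 140.74 = 1.429.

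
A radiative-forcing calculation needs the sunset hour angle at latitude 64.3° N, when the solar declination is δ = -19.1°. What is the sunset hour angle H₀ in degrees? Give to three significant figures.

cos H₀ = −tan φ · tan δ = −tan(+64.3°) × tan(-19.100°) = 0.7195, so H₀ = 0.7677 rad = 43.99°.

H₀ = 44.0°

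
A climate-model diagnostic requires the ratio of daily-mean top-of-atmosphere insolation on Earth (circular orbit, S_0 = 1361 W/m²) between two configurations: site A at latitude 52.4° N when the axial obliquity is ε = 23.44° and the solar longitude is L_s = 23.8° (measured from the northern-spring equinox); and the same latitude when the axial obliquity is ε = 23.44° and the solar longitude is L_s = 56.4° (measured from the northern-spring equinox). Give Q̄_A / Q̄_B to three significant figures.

— Configuration A (ϕ=+52.4°):
Solar declination: sin δ = sin ε · sin L_s = sin 23.44° × sin 23.8° = 0.16053, so δ = +9.237°.
cos h₀ = −tan(+52.4°) tan(+9.237°) = -0.2112, h₀ = 1.7836 rad.
Bracket: h₀ sin ϕ sin δ + cos ϕ cos δ sin h₀ = 1.7836×0.79229×0.16053 + 0.61015×0.98703×0.97745 = 0.226850 + 0.588656 = 0.815506.
Q̄ = (S_0/π) × [bracket] = (1361/π) × 0.815506 = 353.29 W/m².
— Configuration B (ϕ=+52.4°):
Solar declination: sin δ = sin ε · sin L_s = sin 23.44° × sin 56.4° = 0.33133, so δ = +19.349°.
cos h₀ = −tan(+52.4°) tan(+19.349°) = -0.4560, h₀ = 2.0443 rad.
Bracket: h₀ sin ϕ sin δ + cos ϕ cos δ sin h₀ = 2.0443×0.79229×0.33133 + 0.61015×0.94352×0.88998 = 0.536648 + 0.512351 = 1.048999.
Q̄ = (S_0/π) × [bracket] = (1361/π) × 1.048999 = 454.45 W/m².
Ratio Q̄_A / Q̄_B = 353.29 / 454.45 = 0.7774.

Q̄_A / Q̄_B ≈ 0.777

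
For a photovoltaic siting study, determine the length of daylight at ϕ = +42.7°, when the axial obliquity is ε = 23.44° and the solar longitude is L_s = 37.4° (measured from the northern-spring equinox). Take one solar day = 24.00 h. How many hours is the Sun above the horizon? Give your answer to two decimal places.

Solar declination: sin δ = sin ε · sin L_s = sin 23.44° × sin 37.4° = 0.24161, so δ = +13.981°.
cos h₀ = −tan ϕ · tan δ = −tan(+42.7°) × tan(+13.981°) = -0.2298, so h₀ = 1.8026 rad = 103.28°.
Daylight = 2h₀/(2π) × 24.00 h = (1.8026/π) × 24.00 = 13.77 h.

13.77 h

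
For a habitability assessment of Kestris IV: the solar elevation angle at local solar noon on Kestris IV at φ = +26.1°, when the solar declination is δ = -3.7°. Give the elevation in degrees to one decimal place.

At local noon the hour angle is zero, so the zenith angle equals |φ − δ| = |+26.1° − (-3.700°)| = 29.800°.
Elevation = 90° − 29.800° = 60.2°.

60.2°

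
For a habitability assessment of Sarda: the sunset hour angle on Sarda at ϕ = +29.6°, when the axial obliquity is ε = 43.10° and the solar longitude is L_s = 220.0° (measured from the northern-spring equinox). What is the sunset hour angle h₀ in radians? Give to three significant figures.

Solar declination: sin δ = sin ε · sin L_s = sin 43.10° × sin 220.0° = -0.43920, so δ = -26.053°.
cos h₀ = −tan ϕ · tan δ = −tan(+29.6°) × tan(-26.053°) = 0.2777, so h₀ = 1.2894 rad = 73.88°.

h₀ = 1.29 rad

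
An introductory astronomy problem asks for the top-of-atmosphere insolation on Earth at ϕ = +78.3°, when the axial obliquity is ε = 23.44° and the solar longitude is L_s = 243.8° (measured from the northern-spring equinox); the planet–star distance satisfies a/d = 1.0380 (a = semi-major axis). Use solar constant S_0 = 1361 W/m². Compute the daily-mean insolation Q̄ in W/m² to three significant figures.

Q̄ ≈ 0.00 W/m²

Solar declination: sin δ = sin ε · sin L_s = sin 23.44° × sin 243.8° = -0.35692, so δ = -20.911°.
cos h₀ = −tan(+78.3°) tan(-20.911°) = 1.8450 ≥ 1 ⇒ polar night, h₀ = 0 and Q̄ = 0.
Inverse-square distance factor (a/d)² = 1.0380² = 1.077444.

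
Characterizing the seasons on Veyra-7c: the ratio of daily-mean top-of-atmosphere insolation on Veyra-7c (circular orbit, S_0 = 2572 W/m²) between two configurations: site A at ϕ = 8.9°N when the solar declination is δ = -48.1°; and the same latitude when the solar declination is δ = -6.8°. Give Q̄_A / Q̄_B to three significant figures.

— Configuration A (ϕ=+8.9°):
cos h₀ = −tan(+8.9°) tan(-48.100°) = 0.1745, h₀ = 1.3954 rad.
Bracket: h₀ sin ϕ sin δ + cos ϕ cos δ sin h₀ = 1.3954×0.15471×-0.74431 + 0.98796×0.66783×0.98465 = -0.160683 + 0.649662 = 0.488979.
Q̄ = (S_0/π) × [bracket] = (2572/π) × 0.488979 = 400.32 W/m².
— Configuration B (ϕ=+8.9°):
cos h₀ = −tan(+8.9°) tan(-6.800°) = 0.0187, h₀ = 1.5521 rad.
Bracket: h₀ sin ϕ sin δ + cos ϕ cos δ sin h₀ = 1.5521×0.15471×-0.11840 + 0.98796×0.99297×0.99983 = -0.028431 + 0.980848 = 0.952417.
Q̄ = (S_0/π) × [bracket] = (2572/π) × 0.952417 = 779.74 W/m².
Ratio Q̄_A / Q̄_B = 400.32 / 779.74 = 0.5134.

Q̄_A / Q̄_B ≈ 0.513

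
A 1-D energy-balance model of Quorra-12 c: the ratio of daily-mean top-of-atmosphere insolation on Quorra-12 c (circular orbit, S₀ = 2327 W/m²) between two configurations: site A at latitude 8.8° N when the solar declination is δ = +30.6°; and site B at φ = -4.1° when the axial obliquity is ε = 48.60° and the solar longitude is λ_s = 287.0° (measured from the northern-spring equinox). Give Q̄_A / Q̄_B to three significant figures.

— Configuration A (φ=+8.8°):
cos H₀ = −tan(+8.8°) tan(+30.600°) = -0.0916, H₀ = 1.6625 rad.
Bracket: H₀ sin φ sin δ + cos φ cos δ sin H₀ = 1.6625×0.15299×0.50904 + 0.98823×0.86074×0.99580 = 0.129472 + 0.847037 = 0.976509.
Q̄ = (S₀/π) × [bracket] = (2327/π) × 0.976509 = 723.31 W/m².
— Configuration B (φ=-4.1°):
Solar declination: sin δ = sin ε · sin λ_s = sin 48.60° × sin 287.0° = -0.71733, so δ = -45.835°.
cos H₀ = −tan(-4.1°) tan(-45.835°) = -0.0738, H₀ = 1.6447 rad.
Bracket: H₀ sin φ sin δ + cos φ cos δ sin H₀ = 1.6447×-0.07150×-0.71733 + 0.99744×0.69673×0.99727 = 0.084355 + 0.693049 = 0.777404.
Q̄ = (S₀/π) × [bracket] = (2327/π) × 0.777404 = 575.83 W/m².
Ratio Q̄_A / Q̄_B = 723.31 / 575.83 = 1.256.

Q̄_A / Q̄_B ≈ 1.26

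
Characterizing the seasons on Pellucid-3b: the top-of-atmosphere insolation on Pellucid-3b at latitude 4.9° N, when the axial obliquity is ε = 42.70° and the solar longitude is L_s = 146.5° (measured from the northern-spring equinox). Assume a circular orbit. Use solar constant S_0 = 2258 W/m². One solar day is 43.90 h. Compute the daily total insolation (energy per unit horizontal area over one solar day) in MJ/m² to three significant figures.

Solar declination: sin δ = sin ε · sin L_s = sin 42.70° × sin 146.5° = 0.37430, so δ = +21.981°.
cos h₀ = −tan(+4.9°) tan(+21.981°) = -0.0346, h₀ = 1.6054 rad.
Bracket: h₀ sin ϕ sin δ + cos ϕ cos δ sin h₀ = 1.6054×0.08542×0.37430 + 0.99635×0.92731×0.99940 = 0.051329 + 0.923371 = 0.974700.
Q̄ = (S_0/π) × [bracket] = (2258/π) × 0.974700 = 700.56 W/m².
Daily total = Q̄ × 43.90 h × 3600 s/h = 700.56 × 43.90 × 3600 / 10⁶ = 110.7 MJ/m².

111 MJ/m²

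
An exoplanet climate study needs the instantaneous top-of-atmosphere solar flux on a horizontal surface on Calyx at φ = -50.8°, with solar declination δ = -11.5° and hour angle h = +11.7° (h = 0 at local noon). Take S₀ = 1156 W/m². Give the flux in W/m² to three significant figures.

cos θ_z = sin φ sin δ + cos φ cos δ cos h = 0.154499 + 0.606473 = 0.760972.
Flux = S₀ · cos θ_z = 1156 × 0.760972 = 879.7 W/m².

880 W/m²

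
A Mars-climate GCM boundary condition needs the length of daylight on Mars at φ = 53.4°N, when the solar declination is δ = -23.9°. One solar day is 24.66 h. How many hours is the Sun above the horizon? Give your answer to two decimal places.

7.31 h

cos H₀ = −tan φ · tan δ = −tan(+53.4°) × tan(-23.900°) = 0.5967, so H₀ = 0.9314 rad = 53.37°.
Daylight = 2H₀/(2π) × 24.66 h = (0.9314/π) × 24.66 = 7.31 h.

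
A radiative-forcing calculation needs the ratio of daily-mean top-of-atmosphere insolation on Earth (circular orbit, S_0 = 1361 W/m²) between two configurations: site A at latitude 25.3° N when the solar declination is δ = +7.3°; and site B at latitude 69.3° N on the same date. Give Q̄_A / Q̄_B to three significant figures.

— Configuration A (ϕ=+25.3°):
cos h₀ = −tan(+25.3°) tan(+7.300°) = -0.0606, h₀ = 1.6314 rad.
Bracket: h₀ sin ϕ sin δ + cos ϕ cos δ sin h₀ = 1.6314×0.42736×0.12706 + 0.90408×0.99189×0.99816 = 0.088586 + 0.895098 = 0.983684.
Q̄ = (S_0/π) × [bracket] = (1361/π) × 0.983684 = 426.15 W/m².
— Configuration B (ϕ=+69.3°):
cos h₀ = −tan(+69.3°) tan(+7.300°) = -0.3390, h₀ = 1.9167 rad.
Bracket: h₀ sin ϕ sin δ + cos ϕ cos δ sin h₀ = 1.9167×0.93544×0.12706 + 0.35347×0.99189×0.94078 = 0.227813 + 0.329841 = 0.557654.
Q̄ = (S_0/π) × [bracket] = (1361/π) × 0.557654 = 241.59 W/m².
Ratio Q̄_A / Q̄_B = 426.15 / 241.59 = 1.764.

Q̄_A / Q̄_B ≈ 1.76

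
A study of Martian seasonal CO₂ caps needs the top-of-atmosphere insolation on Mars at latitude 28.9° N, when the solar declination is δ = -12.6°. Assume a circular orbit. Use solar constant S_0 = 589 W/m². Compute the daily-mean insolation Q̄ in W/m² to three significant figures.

Q̄ ≈ 130 W/m²

cos h₀ = −tan(+28.9°) tan(-12.600°) = 0.1234, h₀ = 1.4471 rad.
Bracket: h₀ sin ϕ sin δ + cos ϕ cos δ sin h₀ = 1.4471×0.48328×-0.21814 + 0.87546×0.97592×0.99236 = -0.152557 + 0.847851 = 0.695294.
Q̄ = (S_0/π) × [bracket] = (589/π) × 0.695294 = 130.4 W/m².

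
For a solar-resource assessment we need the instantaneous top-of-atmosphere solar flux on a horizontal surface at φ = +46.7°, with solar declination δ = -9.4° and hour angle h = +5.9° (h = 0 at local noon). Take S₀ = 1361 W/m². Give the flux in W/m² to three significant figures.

754 W/m²

cos θ_z = sin φ sin δ + cos φ cos δ cos h = -0.118864 + 0.673025 = 0.554161.
Flux = S₀ · cos θ_z = 1361 × 0.554161 = 754.2 W/m².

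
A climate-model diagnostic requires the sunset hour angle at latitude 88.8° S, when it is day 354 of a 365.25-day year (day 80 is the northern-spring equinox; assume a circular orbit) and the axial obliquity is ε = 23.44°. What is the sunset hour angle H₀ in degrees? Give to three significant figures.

Solar longitude: λ_s = 360° × (354 − 80)/365.25 = 270.062°.
sin δ = sin 23.44° × sin 270.062° = -0.39779, so δ = -23.440°.
Sunrise equation: cos H₀ = −tan φ · tan δ = -20.6983 ≤ −1, so the Sun never sets (polar day) and H₀ = π.

H₀ = 180°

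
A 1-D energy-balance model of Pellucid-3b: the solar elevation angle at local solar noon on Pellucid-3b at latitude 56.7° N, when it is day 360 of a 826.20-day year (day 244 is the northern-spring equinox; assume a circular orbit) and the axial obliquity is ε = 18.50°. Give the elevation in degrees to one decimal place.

47.5°

Solar longitude: λ_s = 360° × (360 − 244)/826.20 = 50.545°.
sin δ = sin 18.50° × sin 50.545° = 0.24500, so δ = +14.182°.
At local noon the hour angle is zero, so the zenith angle equals |φ − δ| = |+56.7° − (+14.182°)| = 42.518°.
Elevation = 90° − 42.518° = 47.5°.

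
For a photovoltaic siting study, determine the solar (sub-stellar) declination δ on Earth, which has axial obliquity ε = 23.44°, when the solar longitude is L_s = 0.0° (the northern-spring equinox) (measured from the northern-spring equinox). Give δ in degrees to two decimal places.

sin δ = sin ε · sin L_s = sin 23.44° × sin 0.0° = 0.000000.
δ = arcsin(0.000000) = +0.00°.

δ = +0.00°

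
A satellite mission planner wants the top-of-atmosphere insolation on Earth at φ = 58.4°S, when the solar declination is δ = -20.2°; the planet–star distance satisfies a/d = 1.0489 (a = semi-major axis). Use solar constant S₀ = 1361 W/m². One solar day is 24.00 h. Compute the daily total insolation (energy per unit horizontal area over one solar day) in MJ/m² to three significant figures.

43.0 MJ/m²

cos H₀ = −tan(-58.4°) tan(-20.200°) = -0.5981, H₀ = 2.2119 rad.
Bracket: H₀ sin φ sin δ + cos φ cos δ sin H₀ = 2.2119×-0.85173×-0.34530 + 0.52399×0.93849×0.80145 = 0.650525 + 0.394121 = 1.044646.
Inverse-square distance factor (a/d)² = 1.0489² = 1.100191.
Q̄ = (S₀/π) × 1.100191 × [bracket] = (1361/π) × 1.100191 × 1.044646 = 497.90 W/m².
Daily total = Q̄ × 24.00 h × 3600 s/h = 497.90 × 24.00 × 3600 / 10⁶ = 43.02 MJ/m².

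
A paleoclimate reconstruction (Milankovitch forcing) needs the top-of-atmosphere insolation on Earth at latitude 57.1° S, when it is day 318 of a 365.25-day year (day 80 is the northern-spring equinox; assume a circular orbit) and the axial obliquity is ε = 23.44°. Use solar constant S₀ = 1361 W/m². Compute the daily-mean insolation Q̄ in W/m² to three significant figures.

Q̄ ≈ 440 W/m²

Solar longitude: λ_s = 360° × (318 − 80)/365.25 = 234.579°.
sin δ = sin 23.44° × sin 234.579° = -0.32416, so δ = -18.915°.
cos H₀ = −tan(-57.1°) tan(-18.915°) = -0.5297, H₀ = 2.1290 rad.
Bracket: H₀ sin φ sin δ + cos φ cos δ sin H₀ = 2.1290×-0.83962×-0.32416 + 0.54317×0.94600×0.84820 = 0.579453 + 0.435838 = 1.015291.
Q̄ = (S₀/π) × [bracket] = (1361/π) × 1.015291 = 439.8 W/m².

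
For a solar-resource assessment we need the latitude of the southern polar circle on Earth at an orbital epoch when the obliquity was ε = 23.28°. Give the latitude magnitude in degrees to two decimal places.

66.72°

The polar circle is the lowest latitude that experiences at least one full rotation of continuous darkness at the northern-summer solstice; it lies at |ϕ| = 90° − ε = 90° − 23.28° = 66.72°.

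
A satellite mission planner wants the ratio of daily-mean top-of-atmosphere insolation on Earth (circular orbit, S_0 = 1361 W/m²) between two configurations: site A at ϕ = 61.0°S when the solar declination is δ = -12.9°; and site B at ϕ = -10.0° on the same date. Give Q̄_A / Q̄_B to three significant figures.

— Configuration A (ϕ=-61.0°):
cos h₀ = −tan(-61.0°) tan(-12.900°) = -0.4132, h₀ = 1.9967 rad.
Bracket: h₀ sin ϕ sin δ + cos ϕ cos δ sin h₀ = 1.9967×-0.87462×-0.22325 + 0.48481×0.97476×0.91065 = 0.389873 + 0.430349 = 0.820222.
Q̄ = (S_0/π) × [bracket] = (1361/π) × 0.820222 = 355.34 W/m².
— Configuration B (ϕ=-10.0°):
cos h₀ = −tan(-10.0°) tan(-12.900°) = -0.0404, h₀ = 1.6112 rad.
Bracket: h₀ sin ϕ sin δ + cos ϕ cos δ sin h₀ = 1.6112×-0.17365×-0.22325 + 0.98481×0.97476×0.99918 = 0.062462 + 0.959166 = 1.021628.
Q̄ = (S_0/π) × [bracket] = (1361/π) × 1.021628 = 442.59 W/m².
Ratio Q̄_A / Q̄_B = 355.34 / 442.59 = 0.8029.

Q̄_A / Q̄_B ≈ 0.803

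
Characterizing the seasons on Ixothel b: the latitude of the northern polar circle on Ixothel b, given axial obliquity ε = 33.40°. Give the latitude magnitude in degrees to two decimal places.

56.60°

The polar circle is the lowest latitude that experiences at least one full rotation of continuous daylight at the northern-summer solstice; it lies at |φ| = 90° − ε = 90° − 33.40° = 56.60°.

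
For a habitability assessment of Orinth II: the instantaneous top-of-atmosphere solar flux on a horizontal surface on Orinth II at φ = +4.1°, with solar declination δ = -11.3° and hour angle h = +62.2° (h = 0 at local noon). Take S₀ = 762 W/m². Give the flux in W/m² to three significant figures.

cos θ_z = sin φ sin δ + cos φ cos δ cos h = -0.014010 + 0.456175 = 0.442165.
Flux = S₀ · cos θ_z = 762 × 0.442165 = 336.9 W/m².

337 W/m²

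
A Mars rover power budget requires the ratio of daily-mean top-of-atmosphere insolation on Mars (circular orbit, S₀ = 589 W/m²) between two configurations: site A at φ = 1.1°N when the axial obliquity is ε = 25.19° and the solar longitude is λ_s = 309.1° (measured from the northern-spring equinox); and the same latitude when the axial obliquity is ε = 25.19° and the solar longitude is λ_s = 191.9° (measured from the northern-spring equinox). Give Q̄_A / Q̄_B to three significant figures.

Q̄_A / Q̄_B ≈ 0.940

— Configuration A (φ=+1.1°):
Solar declination: sin δ = sin ε · sin λ_s = sin 25.19° × sin 309.1° = -0.33030, so δ = -19.287°.
cos H₀ = −tan(+1.1°) tan(-19.287°) = 0.0067, H₀ = 1.5641 rad.
Bracket: H₀ sin φ sin δ + cos φ cos δ sin H₀ = 1.5641×0.01920×-0.33030 + 0.99982×0.94388×0.99998 = -0.009919 + 0.943691 = 0.933772.
Q̄ = (S₀/π) × [bracket] = (589/π) × 0.933772 = 175.07 W/m².
— Configuration B (φ=+1.1°):
Solar declination: sin δ = sin ε · sin λ_s = sin 25.19° × sin 191.9° = -0.08776, so δ = -5.035°.
cos H₀ = −tan(+1.1°) tan(-5.035°) = 0.0017, H₀ = 1.5691 rad.
Bracket: H₀ sin φ sin δ + cos φ cos δ sin H₀ = 1.5691×0.01920×-0.08776 + 0.99982×0.99614×1.00000 = -0.002644 + 0.995961 = 0.993317.
Q̄ = (S₀/π) × [bracket] = (589/π) × 0.993317 = 186.23 W/m².
Ratio Q̄_A / Q̄_B = 175.07 / 186.23 = 0.9401.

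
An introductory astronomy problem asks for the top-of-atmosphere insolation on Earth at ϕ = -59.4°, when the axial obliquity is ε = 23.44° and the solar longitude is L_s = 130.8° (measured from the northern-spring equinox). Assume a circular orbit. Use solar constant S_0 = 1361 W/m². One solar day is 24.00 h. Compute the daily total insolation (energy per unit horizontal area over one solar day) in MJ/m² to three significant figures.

5.59 MJ/m²

Solar declination: sin δ = sin ε · sin L_s = sin 23.44° × sin 130.8° = 0.30112, so δ = +17.525°.
cos h₀ = −tan(-59.4°) tan(+17.525°) = 0.5340, h₀ = 1.0075 rad.
Bracket: h₀ sin ϕ sin δ + cos ϕ cos δ sin h₀ = 1.0075×-0.86074×0.30112 + 0.50904×0.95359×0.84551 = -0.261130 + 0.410424 = 0.149294.
Q̄ = (S_0/π) × [bracket] = (1361/π) × 0.149294 = 64.677 W/m².
Daily total = Q̄ × 24.00 h × 3600 s/h = 64.677 × 24.00 × 3600 / 10⁶ = 5.588 MJ/m².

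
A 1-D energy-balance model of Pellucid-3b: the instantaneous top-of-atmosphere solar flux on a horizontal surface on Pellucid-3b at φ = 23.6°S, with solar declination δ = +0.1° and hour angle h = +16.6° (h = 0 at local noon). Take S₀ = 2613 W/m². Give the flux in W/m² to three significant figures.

cos θ_z = sin φ sin δ + cos φ cos δ cos h = -0.000699 + 0.878170 = 0.877471.
Flux = S₀ · cos θ_z = 2613 × 0.877471 = 2293 W/m².

2.29e+03 W/m²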